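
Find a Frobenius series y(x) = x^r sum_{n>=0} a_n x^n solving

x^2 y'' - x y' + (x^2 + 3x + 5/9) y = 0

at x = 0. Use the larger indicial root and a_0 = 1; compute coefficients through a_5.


Write in Frobenius form y'' + (p(x)/x) y' + (q(x)/x^2) y = 0:
  p(x) = -1,  q(x) = x^2 + 3x + 5/9.
Indicial equation: r(r-1) + (-1) r + (5/9) = 0 -> roots r_1 = 5/3, r_2 = 1/3.
Take r = r_1 = 5/3. Let y(x) = x^r sum_{n>=0} a_n x^n with a_0 = 1.
Substitute y = x^r sum a_n x^n and match x^{r+n}. The recurrence is
  D(n) a_n + 3 a_{n-1} + 1 a_{n-2} = 0,  where D(n) = (r+n)(r+n-1) + (-1)(r+n) + (5/9).
  a_n = [-3 a_{n-1} - 1 a_{n-2}] / D(n).
Since the indicial polynomial factors as (r - r_1)(r - r_2), D(n) = (r_1 + n - r_1)(r_1 + n - r_2) = n(n + 4/3).
Evaluating step by step (a_0 = 1):
  n = 1: D(1) = 1(1 + 4/3) = 7/3; numerator = -3(1) = -3; a_1 = (-3)/(7/3) = -9/7
  n = 2: D(2) = 2(2 + 4/3) = 20/3; numerator = -3(-9/7) - 1(1) = 20/7; a_2 = (20/7)/(20/3) = 3/7
  n = 3: D(3) = 3(3 + 4/3) = 13; numerator = -3(3/7) - 1(-9/7) = 0; a_3 = (0)/(13) = 0
  n = 4: D(4) = 4(4 + 4/3) = 64/3; numerator = -3(0) - 1(3/7) = -3/7; a_4 = (-3/7)/(64/3) = -9/448
  n = 5: D(5) = 5(5 + 4/3) = 95/3; numerator = -3(-9/448) - 1(0) = 27/448; a_5 = (27/448)/(95/3) = 81/42560

r = 5/3; a_0 = 1; a_1 = -9/7; a_2 = 3/7; a_3 = 0; a_4 = -9/448; a_5 = 81/42560


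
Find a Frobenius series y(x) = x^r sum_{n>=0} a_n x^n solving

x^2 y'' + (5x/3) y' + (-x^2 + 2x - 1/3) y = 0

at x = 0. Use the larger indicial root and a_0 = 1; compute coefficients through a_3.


Write in Frobenius form y'' + (p(x)/x) y' + (q(x)/x^2) y = 0:
  p(x) = 5/3,  q(x) = -x^2 + 2x - 1/3.
Indicial equation: r(r-1) + (5/3) r + (-1/3) = 0 -> roots r_1 = 1/3, r_2 = -1.
Take r = r_1 = 1/3. Let y(x) = x^r sum_{n>=0} a_n x^n with a_0 = 1.
Substitute y = x^r sum a_n x^n and match x^{r+n}. The recurrence is
  D(n) a_n + 2 a_{n-1} - 1 a_{n-2} = 0,  where D(n) = (r+n)(r+n-1) + (5/3)(r+n) + (-1/3).
  a_n = [-2 a_{n-1} + 1 a_{n-2}] / D(n).
Since the indicial polynomial factors as (r - r_1)(r - r_2), D(n) = (r_1 + n - r_1)(r_1 + n - r_2) = n(n + 4/3).
Evaluating step by step (a_0 = 1):
  n = 1: D(1) = 1(1 + 4/3) = 7/3; numerator = -2(1) = -2; a_1 = (-2)/(7/3) = -6/7
  n = 2: D(2) = 2(2 + 4/3) = 20/3; numerator = -2(-6/7) + 1(1) = 19/7; a_2 = (19/7)/(20/3) = 57/140
  n = 3: D(3) = 3(3 + 4/3) = 13; numerator = -2(57/140) + 1(-6/7) = -117/70; a_3 = (-117/70)/(13) = -9/70

r = 1/3; a_0 = 1; a_1 = -6/7; a_2 = 57/140; a_3 = -9/70


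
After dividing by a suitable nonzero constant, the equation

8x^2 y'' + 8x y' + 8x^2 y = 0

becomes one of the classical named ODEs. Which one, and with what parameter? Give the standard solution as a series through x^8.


All three coefficients share the factor 8; dividing through by 8 gives  x^2 y'' + x y' + x^2 y = 0.
This matches the Bessel equation x^2 y'' + x y' + (x^2 - nu^2) y = 0 with nu^2 = 0, so nu = 0; the solution bounded at x = 0 is J_0(x).
Frobenius at x = 0: indicial roots ±nu; for r = nu the recurrence k(k + 2nu) c_k = -c_{k-2} gives the standard series J_nu(x) = sum_{k>=0} (-1)^k / (k! (k+nu)!) (x/2)^(2k+nu). Evaluate the first 5 terms:
  k = 0: (-1)^0 / (0! * 0! * 2^0) x^0 = 1/(1*1*1) x^0 = (1) x^0
  k = 1: (-1)^1 / (1! * 1! * 2^2) x^2 = -1/(1*1*4) x^2 = (-1/4) x^2
  k = 2: (-1)^2 / (2! * 2! * 2^4) x^4 = 1/(2*2*16) x^4 = (1/64) x^4
  k = 3: (-1)^3 / (3! * 3! * 2^6) x^6 = -1/(6*6*64) x^6 = (-1/2304) x^6
  k = 4: (-1)^4 / (4! * 4! * 2^8) x^8 = 1/(24*24*256) x^8 = (1/147456) x^8
Hence J_0(x) = x^8/147456 - x^6/2304 + x^4/64 - x^2/4 + 1 + ....

J_0(x); series = x^8/147456 - x^6/2304 + x^4/64 - x^2/4 + 1


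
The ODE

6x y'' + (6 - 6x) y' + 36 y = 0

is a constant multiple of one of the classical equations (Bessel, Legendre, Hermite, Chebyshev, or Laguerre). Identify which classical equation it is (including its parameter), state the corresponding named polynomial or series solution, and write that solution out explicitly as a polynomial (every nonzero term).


All three coefficients share the factor 6; dividing through by 6 gives  x y'' + (1 - x) y' + 6 y = 0.
This matches the Laguerre equation x y'' + (1 - x) y' + n y = 0 with n = 6; the polynomial solution is L_6(x).
With y = sum_k a_k x^k, matching x^k gives (k+1)k a_{k+1} + (k+1) a_{k+1} - k a_k + n a_k = 0, i.e. (k+1)^2 a_{k+1} = (k - n) a_k = (k - 6) a_k. The right side vanishes at k = 6, so the series terminates at degree 6.
Standard normalization L_n(0) = 1 gives a_0 = 1. Work upward with a_{k+1} = (k - 6) a_k / (k+1)^2:
  a_1 = (0 - 6)(1) / 1^2 = -6/1 = -6
  a_2 = (1 - 6)(-6) / 2^2 = 30/4 = 15/2
  a_3 = (2 - 6)(15/2) / 3^2 = -30/9 = -10/3
  a_4 = (3 - 6)(-10/3) / 4^2 = 10/16 = 5/8
  a_5 = (4 - 6)(5/8) / 5^2 = (-5/4)/25 = -1/20
  a_6 = (5 - 6)(-1/20) / 6^2 = (1/20)/36 = 1/720
Hence L_6(x) = x^6/720 - x^5/20 + 5 x^4/8 - 10 x^3/3 + 15 x^2/2 - 6 x + 1.

L_6(x); series = x^6/720 - x^5/20 + 5 x^4/8 - 10 x^3/3 + 15 x^2/2 - 6 x + 1


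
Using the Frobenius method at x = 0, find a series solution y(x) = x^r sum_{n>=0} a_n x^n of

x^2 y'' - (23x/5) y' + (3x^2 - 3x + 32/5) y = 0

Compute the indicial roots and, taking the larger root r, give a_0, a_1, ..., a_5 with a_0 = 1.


Write in Frobenius form y'' + (p(x)/x) y' + (q(x)/x^2) y = 0:
  p(x) = -23/5,  q(x) = 3x^2 - 3x + 32/5.
Indicial equation: r(r-1) + (-23/5) r + (32/5) = 0 -> roots r_1 = 4, r_2 = 8/5.
Take r = r_1 = 4. Let y(x) = x^r sum_{n>=0} a_n x^n with a_0 = 1.
Substitute y = x^r sum a_n x^n and match x^{r+n}. The recurrence is
  D(n) a_n - 3 a_{n-1} + 3 a_{n-2} = 0,  where D(n) = (r+n)(r+n-1) + (-23/5)(r+n) + (32/5).
  a_n = [3 a_{n-1} - 3 a_{n-2}] / D(n).
Since the indicial polynomial factors as (r - r_1)(r - r_2), D(n) = (r_1 + n - r_1)(r_1 + n - r_2) = n(n + 12/5).
Evaluating step by step (a_0 = 1):
  n = 1: D(1) = 1(1 + 12/5) = 17/5; numerator = 3(1) = 3; a_1 = (3)/(17/5) = 15/17
  n = 2: D(2) = 2(2 + 12/5) = 44/5; numerator = 3(15/17) - 3(1) = -6/17; a_2 = (-6/17)/(44/5) = -15/374
  n = 3: D(3) = 3(3 + 12/5) = 81/5; numerator = 3(-15/374) - 3(15/17) = -1035/374; a_3 = (-1035/374)/(81/5) = -575/3366
  n = 4: D(4) = 4(4 + 12/5) = 128/5; numerator = 3(-575/3366) - 3(-15/374) = -20/51; a_4 = (-20/51)/(128/5) = -25/1632
  n = 5: D(5) = 5(5 + 12/5) = 37; numerator = 3(-25/1632) - 3(-575/3366) = 8375/17952; a_5 = (8375/17952)/(37) = 8375/664224

r = 4; a_0 = 1; a_1 = 15/17; a_2 = -15/374; a_3 = -575/3366; a_4 = -25/1632; a_5 = 8375/664224


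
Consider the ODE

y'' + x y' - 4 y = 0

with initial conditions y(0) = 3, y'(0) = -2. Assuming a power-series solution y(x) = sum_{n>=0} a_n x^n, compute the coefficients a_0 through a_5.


Ansatz: y(x) = sum_{n>=0} a_n x^n, so y'(x) = sum_{n>=1} n a_n x^(n-1) and y''(x) = sum_{n>=2} n(n-1) a_n x^(n-2).
Substitute into P(x) y'' + Q(x) y' + R(x) y = 0 with P(x) = 1, Q(x) = x, R(x) = -4, and match powers of x.
Initial conditions: a_0 = 3, a_1 = -2.
Setting the coefficient of each power of x to zero and solving order by order (substituting the coefficients already found):
  x^0: 2 a_2 - 4 a_0 = 0  ->  2 a_2 = 4 a_0 = 12  ->  a_2 = 6
  x^1: 6 a_3 - 3 a_1 = 0  ->  6 a_3 = 3 a_1 = -6  ->  a_3 = -1
  x^2: 12 a_4 - 2 a_2 = 0  ->  12 a_4 = 2 a_2 = 12  ->  a_4 = 1
  x^3: 20 a_5 - a_3 = 0  ->  20 a_5 = a_3 = -1  ->  a_5 = -1/20
Truncated series: y(x) = 3 - 2 x + 6 x^2 - x^3 + x^4 - (1/20) x^5 + O(x^6).

a_0 = 3; a_1 = -2; a_2 = 6; a_3 = -1; a_4 = 1; a_5 = -1/20


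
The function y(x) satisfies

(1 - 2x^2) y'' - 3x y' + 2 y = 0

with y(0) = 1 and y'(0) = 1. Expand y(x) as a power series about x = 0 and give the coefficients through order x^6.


Ansatz: y(x) = sum_{n>=0} a_n x^n, so y'(x) = sum_{n>=1} n a_n x^(n-1) and y''(x) = sum_{n>=2} n(n-1) a_n x^(n-2).
Substitute into P(x) y'' + Q(x) y' + R(x) y = 0 with P(x) = 1 - 2x^2, Q(x) = -3x, R(x) = 2, and match powers of x.
Initial conditions: a_0 = 1, a_1 = 1.
Setting the coefficient of each power of x to zero and solving order by order (substituting the coefficients already found):
  x^0: 2 a_2 + 2 a_0 = 0  ->  2 a_2 = -2 a_0 = -2  ->  a_2 = -1
  x^1: 6 a_3 - a_1 = 0  ->  6 a_3 = a_1 = 1  ->  a_3 = 1/6
  x^2: 12 a_4 - 8 a_2 = 0  ->  12 a_4 = 8 a_2 = -8  ->  a_4 = -2/3
  x^3: 20 a_5 - 19 a_3 = 0  ->  20 a_5 = 19 a_3 = 19/6  ->  a_5 = 19/120
  x^4: 30 a_6 - 34 a_4 = 0  ->  30 a_6 = 34 a_4 = -68/3  ->  a_6 = -34/45
Truncated series: y(x) = 1 + x - x^2 + (1/6) x^3 - (2/3) x^4 + (19/120) x^5 - (34/45) x^6 + O(x^7).

a_0 = 1; a_1 = 1; a_2 = -1; a_3 = 1/6; a_4 = -2/3; a_5 = 19/120; a_6 = -34/45


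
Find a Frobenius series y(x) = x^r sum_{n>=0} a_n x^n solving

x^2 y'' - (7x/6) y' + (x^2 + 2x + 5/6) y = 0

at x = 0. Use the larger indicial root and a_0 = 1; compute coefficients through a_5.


Write in Frobenius form y'' + (p(x)/x) y' + (q(x)/x^2) y = 0:
  p(x) = -7/6,  q(x) = x^2 + 2x + 5/6.
Indicial equation: r(r-1) + (-7/6) r + (5/6) = 0 -> roots r_1 = 5/3, r_2 = 1/2.
Take r = r_1 = 5/3. Let y(x) = x^r sum_{n>=0} a_n x^n with a_0 = 1.
Substitute y = x^r sum a_n x^n and match x^{r+n}. The recurrence is
  D(n) a_n + 2 a_{n-1} + 1 a_{n-2} = 0,  where D(n) = (r+n)(r+n-1) + (-7/6)(r+n) + (5/6).
  a_n = [-2 a_{n-1} - 1 a_{n-2}] / D(n).
Since the indicial polynomial factors as (r - r_1)(r - r_2), D(n) = (r_1 + n - r_1)(r_1 + n - r_2) = n(n + 7/6).
Evaluating step by step (a_0 = 1):
  n = 1: D(1) = 1(1 + 7/6) = 13/6; numerator = -2(1) = -2; a_1 = (-2)/(13/6) = -12/13
  n = 2: D(2) = 2(2 + 7/6) = 19/3; numerator = -2(-12/13) - 1(1) = 11/13; a_2 = (11/13)/(19/3) = 33/247
  n = 3: D(3) = 3(3 + 7/6) = 25/2; numerator = -2(33/247) - 1(-12/13) = 162/247; a_3 = (162/247)/(25/2) = 324/6175
  n = 4: D(4) = 4(4 + 7/6) = 62/3; numerator = -2(324/6175) - 1(33/247) = -1473/6175; a_4 = (-1473/6175)/(62/3) = -4419/382850
  n = 5: D(5) = 5(5 + 7/6) = 185/6; numerator = -2(-4419/382850) - 1(324/6175) = -225/7657; a_5 = (-225/7657)/(185/6) = -270/283309

r = 5/3; a_0 = 1; a_1 = -12/13; a_2 = 33/247; a_3 = 324/6175; a_4 = -4419/382850; a_5 = -270/283309


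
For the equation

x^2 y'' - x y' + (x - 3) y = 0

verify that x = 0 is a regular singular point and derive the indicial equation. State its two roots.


Divide by x^2 to reach normal form y'' + P_1(x) y' + P_2(x) y = 0 with P_1(x) = -1/x and P_2(x) = 1/x - 3/x^2.
x = 0 is a singular point because the y'-coefficient -1/x has a pole at x = 0 and the y-coefficient 1/x - 3/x^2 has a pole at x = 0.
It is a regular singular point because x P_1(x) = p(x) = -1 and x^2 P_2(x) = q(x) = x - 3 are polynomials, hence analytic at x = 0.
p(0) = -1,  q(0) = -3.
Indicial equation: r(r-1) + p(0) r + q(0) = 0, i.e. r^2 + (p(0) - 1) r + q(0) = 0, i.e. r^2 - 2 r - 3 = 0.
Discriminant: (-2)^2 - 4(-3) = 16, so r = (2 ± 4)/2.
Solving: r_1 = 3, r_2 = -1.

indicial: r^2 - 2 r - 3 = 0; roots r_1 = 3, r_2 = -1


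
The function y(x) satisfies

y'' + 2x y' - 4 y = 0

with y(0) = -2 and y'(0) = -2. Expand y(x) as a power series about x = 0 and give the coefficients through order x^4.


Ansatz: y(x) = sum_{n>=0} a_n x^n, so y'(x) = sum_{n>=1} n a_n x^(n-1) and y''(x) = sum_{n>=2} n(n-1) a_n x^(n-2).
Substitute into P(x) y'' + Q(x) y' + R(x) y = 0 with P(x) = 1, Q(x) = 2x, R(x) = -4, and match powers of x.
Initial conditions: a_0 = -2, a_1 = -2.
Setting the coefficient of each power of x to zero and solving order by order (substituting the coefficients already found):
  x^0: 2 a_2 - 4 a_0 = 0  ->  2 a_2 = 4 a_0 = -8  ->  a_2 = -4
  x^1: 6 a_3 - 2 a_1 = 0  ->  6 a_3 = 2 a_1 = -4  ->  a_3 = -2/3
  x^2: 12 a_4 = 0  ->  a_4 = 0
Truncated series: y(x) = -2 - 2 x - 4 x^2 - (2/3) x^3 + O(x^5).

a_0 = -2; a_1 = -2; a_2 = -4; a_3 = -2/3; a_4 = 0


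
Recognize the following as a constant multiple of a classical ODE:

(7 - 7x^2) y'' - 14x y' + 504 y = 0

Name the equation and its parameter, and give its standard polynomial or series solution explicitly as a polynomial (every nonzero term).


All three coefficients share the factor 7; dividing through by 7 gives  (1 - x^2) y'' - 2x y' + 72 y = 0.
This matches the Legendre equation (1 - x^2) y'' - 2x y' + n(n+1) y = 0 (note the -2x y' term) with n(n+1) = 72, so n = 8; the polynomial solution is P_8(x).
With y = sum_k a_k x^k, matching x^k gives (k+2)(k+1) a_{k+2} = [k(k+1) - n(n+1)] a_k = (k - 8)(k + 9) a_k. The right side vanishes at k = 8, so the series with the parity of 8 terminates at degree 8.
Standard normalization (P_n(1) = 1): leading coefficient (2n)!/(2^n (n!)^2) = 20922789888000/(256*1625702400) = 6435/128, so a_8 = 6435/128. Work downward with a_k = (k+1)(k+2) a_{k+2} / ((k - 8)(k + 9)):
  a_6 = (7)(8)(6435/128) / ((6 - 8)(6 + 9)) = (45045/16)/(-30) = -3003/32
  a_4 = (5)(6)(-3003/32) / ((4 - 8)(4 + 9)) = (-45045/16)/(-52) = 3465/64
  a_2 = (3)(4)(3465/64) / ((2 - 8)(2 + 9)) = (10395/16)/(-66) = -315/32
  a_0 = (1)(2)(-315/32) / ((0 - 8)(0 + 9)) = (-315/16)/(-72) = 35/128
Hence P_8(x) = 6435 x^8/128 - 3003 x^6/32 + 3465 x^4/64 - 315 x^2/32 + 35/128.

P_8(x); series = 6435 x^8/128 - 3003 x^6/32 + 3465 x^4/64 - 315 x^2/32 + 35/128


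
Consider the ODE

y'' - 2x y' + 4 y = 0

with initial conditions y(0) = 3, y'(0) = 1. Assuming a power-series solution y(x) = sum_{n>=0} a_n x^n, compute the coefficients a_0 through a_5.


Ansatz: y(x) = sum_{n>=0} a_n x^n, so y'(x) = sum_{n>=1} n a_n x^(n-1) and y''(x) = sum_{n>=2} n(n-1) a_n x^(n-2).
Substitute into P(x) y'' + Q(x) y' + R(x) y = 0 with P(x) = 1, Q(x) = -2x, R(x) = 4, and match powers of x.
Initial conditions: a_0 = 3, a_1 = 1.
Setting the coefficient of each power of x to zero and solving order by order (substituting the coefficients already found):
  x^0: 2 a_2 + 4 a_0 = 0  ->  2 a_2 = -4 a_0 = -12  ->  a_2 = -6
  x^1: 6 a_3 + 2 a_1 = 0  ->  6 a_3 = -2 a_1 = -2  ->  a_3 = -1/3
  x^2: 12 a_4 = 0  ->  a_4 = 0
  x^3: 20 a_5 - 2 a_3 = 0  ->  20 a_5 = 2 a_3 = -2/3  ->  a_5 = -1/30
Truncated series: y(x) = 3 + x - 6 x^2 - (1/3) x^3 - (1/30) x^5 + O(x^6).

a_0 = 3; a_1 = 1; a_2 = -6; a_3 = -1/3; a_4 = 0; a_5 = -1/30


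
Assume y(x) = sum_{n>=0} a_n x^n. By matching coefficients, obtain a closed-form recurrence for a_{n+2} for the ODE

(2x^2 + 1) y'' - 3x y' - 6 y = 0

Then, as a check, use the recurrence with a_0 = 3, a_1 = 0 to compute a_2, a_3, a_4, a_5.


Substitute y = sum_n a_n x^n.
(1 + 2 x^2) y'' contributes (n+2)(n+1) a_{n+2} + 2 n(n-1) a_n at x^n.
-3 x y'(x) contributes -3 n a_n at x^n.
-6 y(x) contributes -6 a_n at x^n.
Matching x^n: (n+2)(n+1) a_{n+2} + (2 n(n-1) - 3 n - 6) a_n = 0.
Thus a_{n+2} = (-2 n(n-1) + 3 n + 6) / ((n+1)(n+2)) * a_n.

Check with a_0 = 3, a_1 = 0 (apply the recurrence for n = 0, 1, 2, 3): a_0 = 3, a_1 = 0, a_2 = 9, a_3 = 0, a_4 = 6, a_5 = 0.

a_(n+2) = (-2 n(n-1) + 3 n + 6) / ((n+1)(n+2)) * a_n; check: a_0 = 3, a_1 = 0, a_2 = 9, a_3 = 0, a_4 = 6, a_5 = 0


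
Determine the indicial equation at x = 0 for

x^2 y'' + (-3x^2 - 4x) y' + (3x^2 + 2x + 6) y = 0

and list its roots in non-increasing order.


Divide by x^2 to reach normal form y'' + P_1(x) y' + P_2(x) y = 0 with P_1(x) = -3 - 4/x and P_2(x) = 3 + 2/x + 6/x^2.
x = 0 is a singular point because the y'-coefficient -3 - 4/x has a pole at x = 0 and the y-coefficient 3 + 2/x + 6/x^2 has a pole at x = 0.
It is a regular singular point because x P_1(x) = p(x) = -3x - 4 and x^2 P_2(x) = q(x) = 3x^2 + 2x + 6 are polynomials, hence analytic at x = 0.
p(0) = -4,  q(0) = 6.
Indicial equation: r(r-1) + p(0) r + q(0) = 0, i.e. r^2 + (p(0) - 1) r + q(0) = 0, i.e. r^2 - 5 r + 6 = 0.
Discriminant: (-5)^2 - 4(6) = 1, so r = (5 ± 1)/2.
Solving: r_1 = 3, r_2 = 2.

indicial: r^2 - 5 r + 6 = 0; roots r_1 = 3, r_2 = 2


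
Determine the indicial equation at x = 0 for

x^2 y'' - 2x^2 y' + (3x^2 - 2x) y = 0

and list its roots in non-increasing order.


Divide by x^2 to reach normal form y'' + P_1(x) y' + P_2(x) y = 0 with P_1(x) = -2 and P_2(x) = 3 - 2/x.
x = 0 is a singular point because the y-coefficient 3 - 2/x has a pole at x = 0.
It is a regular singular point because x P_1(x) = p(x) = -2x and x^2 P_2(x) = q(x) = 3x^2 - 2x are polynomials, hence analytic at x = 0.
p(0) = 0,  q(0) = 0.
Indicial equation: r(r-1) + p(0) r + q(0) = 0, i.e. r^2 + (p(0) - 1) r + q(0) = 0, i.e. r^2 - 1 r = 0.
Discriminant: (-1)^2 - 4(0) = 1, so r = (1 ± 1)/2.
Solving: r_1 = 1, r_2 = 0.

indicial: r^2 - 1 r = 0; roots r_1 = 1, r_2 = 0


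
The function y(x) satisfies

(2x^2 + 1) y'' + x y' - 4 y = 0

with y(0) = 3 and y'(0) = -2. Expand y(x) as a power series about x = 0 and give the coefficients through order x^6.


Ansatz: y(x) = sum_{n>=0} a_n x^n, so y'(x) = sum_{n>=1} n a_n x^(n-1) and y''(x) = sum_{n>=2} n(n-1) a_n x^(n-2).
Substitute into P(x) y'' + Q(x) y' + R(x) y = 0 with P(x) = 2x^2 + 1, Q(x) = x, R(x) = -4, and match powers of x.
Initial conditions: a_0 = 3, a_1 = -2.
Setting the coefficient of each power of x to zero and solving order by order (substituting the coefficients already found):
  x^0: 2 a_2 - 4 a_0 = 0  ->  2 a_2 = 4 a_0 = 12  ->  a_2 = 6
  x^1: 6 a_3 - 3 a_1 = 0  ->  6 a_3 = 3 a_1 = -6  ->  a_3 = -1
  x^2: 12 a_4 + 2 a_2 = 0  ->  12 a_4 = -2 a_2 = -12  ->  a_4 = -1
  x^3: 20 a_5 + 11 a_3 = 0  ->  20 a_5 = -11 a_3 = 11  ->  a_5 = 11/20
  x^4: 30 a_6 + 24 a_4 = 0  ->  30 a_6 = -24 a_4 = 24  ->  a_6 = 4/5
Truncated series: y(x) = 3 - 2 x + 6 x^2 - x^3 - x^4 + (11/20) x^5 + (4/5) x^6 + O(x^7).

a_0 = 3; a_1 = -2; a_2 = 6; a_3 = -1; a_4 = -1; a_5 = 11/20; a_6 = 4/5


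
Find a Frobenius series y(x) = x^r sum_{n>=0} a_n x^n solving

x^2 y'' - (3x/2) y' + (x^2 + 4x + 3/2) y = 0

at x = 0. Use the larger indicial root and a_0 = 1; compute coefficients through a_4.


Write in Frobenius form y'' + (p(x)/x) y' + (q(x)/x^2) y = 0:
  p(x) = -3/2,  q(x) = x^2 + 4x + 3/2.
Indicial equation: r(r-1) + (-3/2) r + (3/2) = 0 -> roots r_1 = 3/2, r_2 = 1.
Take r = r_1 = 3/2. Let y(x) = x^r sum_{n>=0} a_n x^n with a_0 = 1.
Substitute y = x^r sum a_n x^n and match x^{r+n}. The recurrence is
  D(n) a_n + 4 a_{n-1} + 1 a_{n-2} = 0,  where D(n) = (r+n)(r+n-1) + (-3/2)(r+n) + (3/2).
  a_n = [-4 a_{n-1} - 1 a_{n-2}] / D(n).
Since the indicial polynomial factors as (r - r_1)(r - r_2), D(n) = (r_1 + n - r_1)(r_1 + n - r_2) = n(n + 1/2).
Evaluating step by step (a_0 = 1):
  n = 1: D(1) = 1(1 + 1/2) = 3/2; numerator = -4(1) = -4; a_1 = (-4)/(3/2) = -8/3
  n = 2: D(2) = 2(2 + 1/2) = 5; numerator = -4(-8/3) - 1(1) = 29/3; a_2 = (29/3)/(5) = 29/15
  n = 3: D(3) = 3(3 + 1/2) = 21/2; numerator = -4(29/15) - 1(-8/3) = -76/15; a_3 = (-76/15)/(21/2) = -152/315
  n = 4: D(4) = 4(4 + 1/2) = 18; numerator = -4(-152/315) - 1(29/15) = -1/315; a_4 = (-1/315)/(18) = -1/5670

r = 3/2; a_0 = 1; a_1 = -8/3; a_2 = 29/15; a_3 = -152/315; a_4 = -1/5670


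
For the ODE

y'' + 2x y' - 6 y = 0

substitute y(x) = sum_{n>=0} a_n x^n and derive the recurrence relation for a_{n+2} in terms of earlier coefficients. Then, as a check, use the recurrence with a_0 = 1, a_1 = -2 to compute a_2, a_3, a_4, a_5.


Substitute y = sum_n a_n x^n.
y''(x) has coefficient (n+2)(n+1) a_{n+2} at x^n;
2 x y'(x) has coefficient 2 n a_n at x^n (shift);
-6 y(x) has coefficient -6 a_n at x^n.
Matching x^n: (n+2)(n+1) a_{n+2} + (2n - 6) a_n = 0.
Thus a_{n+2} = (-2n + 6) / ((n+1)(n+2)) * a_n.

Check with a_0 = 1, a_1 = -2 (apply the recurrence for n = 0, 1, 2, 3): a_0 = 1, a_1 = -2, a_2 = 3, a_3 = -4/3, a_4 = 1/2, a_5 = 0.

a_(n+2) = (-2n + 6) / ((n+1)(n+2)) * a_n; check: a_0 = 1, a_1 = -2, a_2 = 3, a_3 = -4/3, a_4 = 1/2, a_5 = 0


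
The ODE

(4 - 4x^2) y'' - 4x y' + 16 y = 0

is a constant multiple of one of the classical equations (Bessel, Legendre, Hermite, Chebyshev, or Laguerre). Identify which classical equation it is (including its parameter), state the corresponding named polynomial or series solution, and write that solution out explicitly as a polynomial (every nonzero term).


All three coefficients share the factor 4; dividing through by 4 gives  (1 - x^2) y'' - x y' + 4 y = 0.
This matches the Chebyshev equation (1 - x^2) y'' - x y' + n^2 y = 0 (note the -x y' term, not -2x y') with n^2 = 4, so n = 2; the polynomial solution is T_2(x).
With y = sum_k a_k x^k, matching x^k gives (k+2)(k+1) a_{k+2} = (k^2 - n^2) a_k = (k - 2)(k + 2) a_k. The right side vanishes at k = 2, so the series with the parity of 2 terminates at degree 2.
Standard normalization: leading coefficient of T_n is 2^(n-1), so a_2 = 2^1 = 2. Work downward with a_k = (k+1)(k+2) a_{k+2} / ((k - 2)(k + 2)):
  a_0 = (1)(2)(2) / ((0 - 2)(0 + 2)) = 4/(-4) = -1
Hence T_2(x) = 2 x^2 - 1.

T_2(x); series = 2 x^2 - 1


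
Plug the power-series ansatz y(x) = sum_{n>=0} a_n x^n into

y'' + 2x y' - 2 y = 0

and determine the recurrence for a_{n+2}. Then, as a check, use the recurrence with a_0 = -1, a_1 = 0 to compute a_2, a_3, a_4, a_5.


Substitute y = sum_n a_n x^n.
y''(x) has coefficient (n+2)(n+1) a_{n+2} at x^n;
2 x y'(x) has coefficient 2 n a_n at x^n (shift);
-2 y(x) has coefficient -2 a_n at x^n.
Matching x^n: (n+2)(n+1) a_{n+2} + (2n - 2) a_n = 0.
Thus a_{n+2} = (-2n + 2) / ((n+1)(n+2)) * a_n.

Check with a_0 = -1, a_1 = 0 (apply the recurrence for n = 0, 1, 2, 3): a_0 = -1, a_1 = 0, a_2 = -1, a_3 = 0, a_4 = 1/6, a_5 = 0.

a_(n+2) = (-2n + 2) / ((n+1)(n+2)) * a_n; check: a_0 = -1, a_1 = 0, a_2 = -1, a_3 = 0, a_4 = 1/6, a_5 = 0


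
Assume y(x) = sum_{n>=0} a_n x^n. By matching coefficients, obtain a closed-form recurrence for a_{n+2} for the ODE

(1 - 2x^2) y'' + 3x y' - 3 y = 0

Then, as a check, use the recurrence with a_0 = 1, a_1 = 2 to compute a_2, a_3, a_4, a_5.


Substitute y = sum_n a_n x^n.
(1 - 2 x^2) y'' contributes (n+2)(n+1) a_{n+2} - 2 n(n-1) a_n at x^n.
3 x y'(x) contributes 3 n a_n at x^n.
-3 y(x) contributes -3 a_n at x^n.
Matching x^n: (n+2)(n+1) a_{n+2} + (-2 n(n-1) + 3 n - 3) a_n = 0.
Thus a_{n+2} = (2 n(n-1) - 3 n + 3) / ((n+1)(n+2)) * a_n.

Check with a_0 = 1, a_1 = 2 (apply the recurrence for n = 0, 1, 2, 3): a_0 = 1, a_1 = 2, a_2 = 3/2, a_3 = 0, a_4 = 1/8, a_5 = 0.

a_(n+2) = (2 n(n-1) - 3 n + 3) / ((n+1)(n+2)) * a_n; check: a_0 = 1, a_1 = 2, a_2 = 3/2, a_3 = 0, a_4 = 1/8, a_5 = 0


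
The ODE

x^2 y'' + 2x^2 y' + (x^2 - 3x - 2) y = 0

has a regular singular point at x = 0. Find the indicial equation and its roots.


Divide by x^2 to reach normal form y'' + P_1(x) y' + P_2(x) y = 0 with P_1(x) = 2 and P_2(x) = 1 - 3/x - 2/x^2.
x = 0 is a singular point because the y-coefficient 1 - 3/x - 2/x^2 has a pole at x = 0.
It is a regular singular point because x P_1(x) = p(x) = 2x and x^2 P_2(x) = q(x) = x^2 - 3x - 2 are polynomials, hence analytic at x = 0.
p(0) = 0,  q(0) = -2.
Indicial equation: r(r-1) + p(0) r + q(0) = 0, i.e. r^2 + (p(0) - 1) r + q(0) = 0, i.e. r^2 - 1 r - 2 = 0.
Discriminant: (-1)^2 - 4(-2) = 9, so r = (1 ± 3)/2.
Solving: r_1 = 2, r_2 = -1.

indicial: r^2 - 1 r - 2 = 0; roots r_1 = 2, r_2 = -1


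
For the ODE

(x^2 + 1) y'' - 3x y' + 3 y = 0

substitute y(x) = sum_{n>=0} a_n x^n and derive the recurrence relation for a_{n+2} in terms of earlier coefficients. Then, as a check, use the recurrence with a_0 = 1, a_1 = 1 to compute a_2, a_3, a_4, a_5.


Substitute y = sum_n a_n x^n.
(1 + 1 x^2) y'' contributes (n+2)(n+1) a_{n+2} + n(n-1) a_n at x^n.
-3 x y'(x) contributes -3 n a_n at x^n.
3 y(x) contributes 3 a_n at x^n.
Matching x^n: (n+2)(n+1) a_{n+2} + (n(n-1) - 3 n + 3) a_n = 0.
Thus a_{n+2} = (-n(n-1) + 3 n - 3) / ((n+1)(n+2)) * a_n.

Check with a_0 = 1, a_1 = 1 (apply the recurrence for n = 0, 1, 2, 3): a_0 = 1, a_1 = 1, a_2 = -3/2, a_3 = 0, a_4 = -1/8, a_5 = 0.

a_(n+2) = (-n(n-1) + 3 n - 3) / ((n+1)(n+2)) * a_n; check: a_0 = 1, a_1 = 1, a_2 = -3/2, a_3 = 0, a_4 = -1/8, a_5 = 0


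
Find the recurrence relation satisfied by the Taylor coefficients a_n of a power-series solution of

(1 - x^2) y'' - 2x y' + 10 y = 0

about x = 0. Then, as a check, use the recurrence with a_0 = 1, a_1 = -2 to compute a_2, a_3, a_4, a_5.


Substitute y = sum_n a_n x^n.
(1 - 1 x^2) y'' contributes (n+2)(n+1) a_{n+2} - n(n-1) a_n at x^n.
-2 x y'(x) contributes -2 n a_n at x^n.
10 y(x) contributes 10 a_n at x^n.
Matching x^n: (n+2)(n+1) a_{n+2} + (-n(n-1) - 2 n + 10) a_n = 0.
Thus a_{n+2} = (n(n-1) + 2 n - 10) / ((n+1)(n+2)) * a_n.

Check with a_0 = 1, a_1 = -2 (apply the recurrence for n = 0, 1, 2, 3): a_0 = 1, a_1 = -2, a_2 = -5, a_3 = 8/3, a_4 = 5/3, a_5 = 4/15.

a_(n+2) = (n(n-1) + 2 n - 10) / ((n+1)(n+2)) * a_n; check: a_0 = 1, a_1 = -2, a_2 = -5, a_3 = 8/3, a_4 = 5/3, a_5 = 4/15


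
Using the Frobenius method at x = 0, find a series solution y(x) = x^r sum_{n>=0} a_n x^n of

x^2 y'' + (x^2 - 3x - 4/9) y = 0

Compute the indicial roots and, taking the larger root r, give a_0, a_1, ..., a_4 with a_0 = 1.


Write in Frobenius form y'' + (p(x)/x) y' + (q(x)/x^2) y = 0:
  p(x) = 0,  q(x) = x^2 - 3x - 4/9.
Indicial equation: r(r-1) + (0) r + (-4/9) = 0 -> roots r_1 = 4/3, r_2 = -1/3.
Take r = r_1 = 4/3. Let y(x) = x^r sum_{n>=0} a_n x^n with a_0 = 1.
Substitute y = x^r sum a_n x^n and match x^{r+n}. The recurrence is
  D(n) a_n - 3 a_{n-1} + 1 a_{n-2} = 0,  where D(n) = (r+n)(r+n-1) + (0)(r+n) + (-4/9).
  a_n = [3 a_{n-1} - 1 a_{n-2}] / D(n).
Since the indicial polynomial factors as (r - r_1)(r - r_2), D(n) = (r_1 + n - r_1)(r_1 + n - r_2) = n(n + 5/3).
Evaluating step by step (a_0 = 1):
  n = 1: D(1) = 1(1 + 5/3) = 8/3; numerator = 3(1) = 3; a_1 = (3)/(8/3) = 9/8
  n = 2: D(2) = 2(2 + 5/3) = 22/3; numerator = 3(9/8) - 1(1) = 19/8; a_2 = (19/8)/(22/3) = 57/176
  n = 3: D(3) = 3(3 + 5/3) = 14; numerator = 3(57/176) - 1(9/8) = -27/176; a_3 = (-27/176)/(14) = -27/2464
  n = 4: D(4) = 4(4 + 5/3) = 68/3; numerator = 3(-27/2464) - 1(57/176) = -879/2464; a_4 = (-879/2464)/(68/3) = -2637/167552

r = 4/3; a_0 = 1; a_1 = 9/8; a_2 = 57/176; a_3 = -27/2464; a_4 = -2637/167552


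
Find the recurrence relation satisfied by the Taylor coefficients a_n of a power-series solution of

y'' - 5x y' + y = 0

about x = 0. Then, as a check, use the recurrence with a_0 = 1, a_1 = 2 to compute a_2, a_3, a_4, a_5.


Substitute y = sum_n a_n x^n.
y''(x) has coefficient (n+2)(n+1) a_{n+2} at x^n;
-5 x y'(x) has coefficient -5 n a_n at x^n (shift);
y(x) has coefficient 1 a_n at x^n.
Matching x^n: (n+2)(n+1) a_{n+2} + (-5n + 1) a_n = 0.
Thus a_{n+2} = (5n - 1) / ((n+1)(n+2)) * a_n.

Check with a_0 = 1, a_1 = 2 (apply the recurrence for n = 0, 1, 2, 3): a_0 = 1, a_1 = 2, a_2 = -1/2, a_3 = 4/3, a_4 = -3/8, a_5 = 14/15.

a_(n+2) = (5n - 1) / ((n+1)(n+2)) * a_n; check: a_0 = 1, a_1 = 2, a_2 = -1/2, a_3 = 4/3, a_4 = -3/8, a_5 = 14/15


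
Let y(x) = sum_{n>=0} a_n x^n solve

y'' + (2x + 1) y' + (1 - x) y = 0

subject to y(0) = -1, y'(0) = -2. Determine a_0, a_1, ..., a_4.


Ansatz: y(x) = sum_{n>=0} a_n x^n, so y'(x) = sum_{n>=1} n a_n x^(n-1) and y''(x) = sum_{n>=2} n(n-1) a_n x^(n-2).
Substitute into P(x) y'' + Q(x) y' + R(x) y = 0 with P(x) = 1, Q(x) = 2x + 1, R(x) = 1 - x, and match powers of x.
Initial conditions: a_0 = -1, a_1 = -2.
Setting the coefficient of each power of x to zero and solving order by order (substituting the coefficients already found):
  x^0: 2 a_2 + a_1 + a_0 = 0  ->  2 a_2 = -a_1 - a_0 = 3  ->  a_2 = 3/2
  x^1: 6 a_3 + 2 a_2 + 3 a_1 - a_0 = 0  ->  6 a_3 = -2 a_2 - 3 a_1 + a_0 = 2  ->  a_3 = 1/3
  x^2: 12 a_4 + 3 a_3 + 5 a_2 - a_1 = 0  ->  12 a_4 = -3 a_3 - 5 a_2 + a_1 = -21/2  ->  a_4 = -7/8
Truncated series: y(x) = -1 - 2 x + (3/2) x^2 + (1/3) x^3 - (7/8) x^4 + O(x^5).

a_0 = -1; a_1 = -2; a_2 = 3/2; a_3 = 1/3; a_4 = -7/8


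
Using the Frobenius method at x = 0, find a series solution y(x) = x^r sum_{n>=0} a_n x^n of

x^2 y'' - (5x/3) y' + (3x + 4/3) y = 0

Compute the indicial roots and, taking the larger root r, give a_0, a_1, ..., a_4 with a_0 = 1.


Write in Frobenius form y'' + (p(x)/x) y' + (q(x)/x^2) y = 0:
  p(x) = -5/3,  q(x) = 3x + 4/3.
Indicial equation: r(r-1) + (-5/3) r + (4/3) = 0 -> roots r_1 = 2, r_2 = 2/3.
Take r = r_1 = 2. Let y(x) = x^r sum_{n>=0} a_n x^n with a_0 = 1.
Substitute y = x^r sum a_n x^n and match x^{r+n}. The recurrence is
  D(n) a_n + 3 a_{n-1} = 0,  where D(n) = (r+n)(r+n-1) + (-5/3)(r+n) + (4/3).
  a_n = -3 / D(n) * a_{n-1}.
Since the indicial polynomial factors as (r - r_1)(r - r_2), D(n) = (r_1 + n - r_1)(r_1 + n - r_2) = n(n + 4/3).
Evaluating step by step (a_0 = 1):
  n = 1: D(1) = 1(1 + 4/3) = 7/3; numerator = -3(1) = -3; a_1 = (-3)/(7/3) = -9/7
  n = 2: D(2) = 2(2 + 4/3) = 20/3; numerator = -3(-9/7) = 27/7; a_2 = (27/7)/(20/3) = 81/140
  n = 3: D(3) = 3(3 + 4/3) = 13; numerator = -3(81/140) = -243/140; a_3 = (-243/140)/(13) = -243/1820
  n = 4: D(4) = 4(4 + 4/3) = 64/3; numerator = -3(-243/1820) = 729/1820; a_4 = (729/1820)/(64/3) = 2187/116480

r = 2; a_0 = 1; a_1 = -9/7; a_2 = 81/140; a_3 = -243/1820; a_4 = 2187/116480


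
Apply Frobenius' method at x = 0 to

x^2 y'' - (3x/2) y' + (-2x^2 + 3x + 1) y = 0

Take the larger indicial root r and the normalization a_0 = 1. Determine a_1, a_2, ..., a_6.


Write in Frobenius form y'' + (p(x)/x) y' + (q(x)/x^2) y = 0:
  p(x) = -3/2,  q(x) = -2x^2 + 3x + 1.
Indicial equation: r(r-1) + (-3/2) r + (1) = 0 -> roots r_1 = 2, r_2 = 1/2.
Take r = r_1 = 2. Let y(x) = x^r sum_{n>=0} a_n x^n with a_0 = 1.
Substitute y = x^r sum a_n x^n and match x^{r+n}. The recurrence is
  D(n) a_n + 3 a_{n-1} - 2 a_{n-2} = 0,  where D(n) = (r+n)(r+n-1) + (-3/2)(r+n) + (1).
  a_n = [-3 a_{n-1} + 2 a_{n-2}] / D(n).
Since the indicial polynomial factors as (r - r_1)(r - r_2), D(n) = (r_1 + n - r_1)(r_1 + n - r_2) = n(n + 3/2).
Evaluating step by step (a_0 = 1):
  n = 1: D(1) = 1(1 + 3/2) = 5/2; numerator = -3(1) = -3; a_1 = (-3)/(5/2) = -6/5
  n = 2: D(2) = 2(2 + 3/2) = 7; numerator = -3(-6/5) + 2(1) = 28/5; a_2 = (28/5)/(7) = 4/5
  n = 3: D(3) = 3(3 + 3/2) = 27/2; numerator = -3(4/5) + 2(-6/5) = -24/5; a_3 = (-24/5)/(27/2) = -16/45
  n = 4: D(4) = 4(4 + 3/2) = 22; numerator = -3(-16/45) + 2(4/5) = 8/3; a_4 = (8/3)/(22) = 4/33
  n = 5: D(5) = 5(5 + 3/2) = 65/2; numerator = -3(4/33) + 2(-16/45) = -532/495; a_5 = (-532/495)/(65/2) = -1064/32175
  n = 6: D(6) = 6(6 + 3/2) = 45; numerator = -3(-1064/32175) + 2(4/33) = 3664/10725; a_6 = (3664/10725)/(45) = 3664/482625

r = 2; a_0 = 1; a_1 = -6/5; a_2 = 4/5; a_3 = -16/45; a_4 = 4/33; a_5 = -1064/32175; a_6 = 3664/482625


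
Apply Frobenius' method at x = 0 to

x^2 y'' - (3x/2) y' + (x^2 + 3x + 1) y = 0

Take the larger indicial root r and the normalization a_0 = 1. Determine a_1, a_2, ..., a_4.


Write in Frobenius form y'' + (p(x)/x) y' + (q(x)/x^2) y = 0:
  p(x) = -3/2,  q(x) = x^2 + 3x + 1.
Indicial equation: r(r-1) + (-3/2) r + (1) = 0 -> roots r_1 = 2, r_2 = 1/2.
Take r = r_1 = 2. Let y(x) = x^r sum_{n>=0} a_n x^n with a_0 = 1.
Substitute y = x^r sum a_n x^n and match x^{r+n}. The recurrence is
  D(n) a_n + 3 a_{n-1} + 1 a_{n-2} = 0,  where D(n) = (r+n)(r+n-1) + (-3/2)(r+n) + (1).
  a_n = [-3 a_{n-1} - 1 a_{n-2}] / D(n).
Since the indicial polynomial factors as (r - r_1)(r - r_2), D(n) = (r_1 + n - r_1)(r_1 + n - r_2) = n(n + 3/2).
Evaluating step by step (a_0 = 1):
  n = 1: D(1) = 1(1 + 3/2) = 5/2; numerator = -3(1) = -3; a_1 = (-3)/(5/2) = -6/5
  n = 2: D(2) = 2(2 + 3/2) = 7; numerator = -3(-6/5) - 1(1) = 13/5; a_2 = (13/5)/(7) = 13/35
  n = 3: D(3) = 3(3 + 3/2) = 27/2; numerator = -3(13/35) - 1(-6/5) = 3/35; a_3 = (3/35)/(27/2) = 2/315
  n = 4: D(4) = 4(4 + 3/2) = 22; numerator = -3(2/315) - 1(13/35) = -41/105; a_4 = (-41/105)/(22) = -41/2310

r = 2; a_0 = 1; a_1 = -6/5; a_2 = 13/35; a_3 = 2/315; a_4 = -41/2310


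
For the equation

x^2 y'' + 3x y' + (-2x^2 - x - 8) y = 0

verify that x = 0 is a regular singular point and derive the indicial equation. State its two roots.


Divide by x^2 to reach normal form y'' + P_1(x) y' + P_2(x) y = 0 with P_1(x) = 3/x and P_2(x) = -2 - 1/x - 8/x^2.
x = 0 is a singular point because the y'-coefficient 3/x has a pole at x = 0 and the y-coefficient -2 - 1/x - 8/x^2 has a pole at x = 0.
It is a regular singular point because x P_1(x) = p(x) = 3 and x^2 P_2(x) = q(x) = -2x^2 - x - 8 are polynomials, hence analytic at x = 0.
p(0) = 3,  q(0) = -8.
Indicial equation: r(r-1) + p(0) r + q(0) = 0, i.e. r^2 + (p(0) - 1) r + q(0) = 0, i.e. r^2 + 2 r - 8 = 0.
Discriminant: (2)^2 - 4(-8) = 36, so r = (-2 ± 6)/2.
Solving: r_1 = 2, r_2 = -4.

indicial: r^2 + 2 r - 8 = 0; roots r_1 = 2, r_2 = -4


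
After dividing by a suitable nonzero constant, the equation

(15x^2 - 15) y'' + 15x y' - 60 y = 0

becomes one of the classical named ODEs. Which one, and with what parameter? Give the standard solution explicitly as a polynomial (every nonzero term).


All three coefficients share the factor -15; dividing through by -15 gives  (1 - x^2) y'' - x y' + 4 y = 0.
This matches the Chebyshev equation (1 - x^2) y'' - x y' + n^2 y = 0 (note the -x y' term, not -2x y') with n^2 = 4, so n = 2; the polynomial solution is T_2(x).
With y = sum_k a_k x^k, matching x^k gives (k+2)(k+1) a_{k+2} = (k^2 - n^2) a_k = (k - 2)(k + 2) a_k. The right side vanishes at k = 2, so the series with the parity of 2 terminates at degree 2.
Standard normalization: leading coefficient of T_n is 2^(n-1), so a_2 = 2^1 = 2. Work downward with a_k = (k+1)(k+2) a_{k+2} / ((k - 2)(k + 2)):
  a_0 = (1)(2)(2) / ((0 - 2)(0 + 2)) = 4/(-4) = -1
Hence T_2(x) = 2 x^2 - 1.

T_2(x); series = 2 x^2 - 1


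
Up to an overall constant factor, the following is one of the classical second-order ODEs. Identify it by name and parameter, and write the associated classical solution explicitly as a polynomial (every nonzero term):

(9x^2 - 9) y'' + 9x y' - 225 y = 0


All three coefficients share the factor -9; dividing through by -9 gives  (1 - x^2) y'' - x y' + 25 y = 0.
This matches the Chebyshev equation (1 - x^2) y'' - x y' + n^2 y = 0 (note the -x y' term, not -2x y') with n^2 = 25, so n = 5; the polynomial solution is T_5(x).
With y = sum_k a_k x^k, matching x^k gives (k+2)(k+1) a_{k+2} = (k^2 - n^2) a_k = (k - 5)(k + 5) a_k. The right side vanishes at k = 5, so the series with the parity of 5 terminates at degree 5.
Standard normalization: leading coefficient of T_n is 2^(n-1), so a_5 = 2^4 = 16. Work downward with a_k = (k+1)(k+2) a_{k+2} / ((k - 5)(k + 5)):
  a_3 = (4)(5)(16) / ((3 - 5)(3 + 5)) = 320/(-16) = -20
  a_1 = (2)(3)(-20) / ((1 - 5)(1 + 5)) = -120/(-24) = 5
Hence T_5(x) = 16 x^5 - 20 x^3 + 5 x.

T_5(x); series = 16 x^5 - 20 x^3 + 5 x


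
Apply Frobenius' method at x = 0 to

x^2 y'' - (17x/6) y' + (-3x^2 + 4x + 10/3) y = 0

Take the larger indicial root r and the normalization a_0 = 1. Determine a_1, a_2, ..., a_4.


Write in Frobenius form y'' + (p(x)/x) y' + (q(x)/x^2) y = 0:
  p(x) = -17/6,  q(x) = -3x^2 + 4x + 10/3.
Indicial equation: r(r-1) + (-17/6) r + (10/3) = 0 -> roots r_1 = 5/2, r_2 = 4/3.
Take r = r_1 = 5/2. Let y(x) = x^r sum_{n>=0} a_n x^n with a_0 = 1.
Substitute y = x^r sum a_n x^n and match x^{r+n}. The recurrence is
  D(n) a_n + 4 a_{n-1} - 3 a_{n-2} = 0,  where D(n) = (r+n)(r+n-1) + (-17/6)(r+n) + (10/3).
  a_n = [-4 a_{n-1} + 3 a_{n-2}] / D(n).
Since the indicial polynomial factors as (r - r_1)(r - r_2), D(n) = (r_1 + n - r_1)(r_1 + n - r_2) = n(n + 7/6).
Evaluating step by step (a_0 = 1):
  n = 1: D(1) = 1(1 + 7/6) = 13/6; numerator = -4(1) = -4; a_1 = (-4)/(13/6) = -24/13
  n = 2: D(2) = 2(2 + 7/6) = 19/3; numerator = -4(-24/13) + 3(1) = 135/13; a_2 = (135/13)/(19/3) = 405/247
  n = 3: D(3) = 3(3 + 7/6) = 25/2; numerator = -4(405/247) + 3(-24/13) = -2988/247; a_3 = (-2988/247)/(25/2) = -5976/6175
  n = 4: D(4) = 4(4 + 7/6) = 62/3; numerator = -4(-5976/6175) + 3(405/247) = 54279/6175; a_4 = (54279/6175)/(62/3) = 162837/382850

r = 5/2; a_0 = 1; a_1 = -24/13; a_2 = 405/247; a_3 = -5976/6175; a_4 = 162837/382850


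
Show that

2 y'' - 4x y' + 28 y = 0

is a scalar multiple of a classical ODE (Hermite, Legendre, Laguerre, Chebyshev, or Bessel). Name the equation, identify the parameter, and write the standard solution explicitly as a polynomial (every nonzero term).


All three coefficients share the factor 2; dividing through by 2 gives  y'' - 2x y' + 14 y = 0.
This matches the Hermite equation y'' - 2x y' + 2n y = 0 with 2n = 14, so n = 7; the polynomial solution is H_7(x).
With y = sum_k a_k x^k, matching x^k gives (k+2)(k+1) a_{k+2} = 2(k - n) a_k = 2(k - 7) a_k. The right side vanishes at k = 7, so the series with the parity of 7 terminates at degree 7.
Standard normalization: leading coefficient of H_n is 2^n, so a_7 = 2^7 = 128. Work downward with a_k = (k+1)(k+2) a_{k+2} / (2(k - n)):
  a_5 = (6)(7)(128) / (2(5 - 7)) = 5376/(-4) = -1344
  a_3 = (4)(5)(-1344) / (2(3 - 7)) = -26880/(-8) = 3360
  a_1 = (2)(3)(3360) / (2(1 - 7)) = 20160/(-12) = -1680
Hence H_7(x) = 128 x^7 - 1344 x^5 + 3360 x^3 - 1680 x.

H_7(x); series = 128 x^7 - 1344 x^5 + 3360 x^3 - 1680 x


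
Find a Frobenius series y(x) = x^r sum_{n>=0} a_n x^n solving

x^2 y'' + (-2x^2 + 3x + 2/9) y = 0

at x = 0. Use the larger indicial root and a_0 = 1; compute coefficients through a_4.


Write in Frobenius form y'' + (p(x)/x) y' + (q(x)/x^2) y = 0:
  p(x) = 0,  q(x) = -2x^2 + 3x + 2/9.
Indicial equation: r(r-1) + (0) r + (2/9) = 0 -> roots r_1 = 2/3, r_2 = 1/3.
Take r = r_1 = 2/3. Let y(x) = x^r sum_{n>=0} a_n x^n with a_0 = 1.
Substitute y = x^r sum a_n x^n and match x^{r+n}. The recurrence is
  D(n) a_n + 3 a_{n-1} - 2 a_{n-2} = 0,  where D(n) = (r+n)(r+n-1) + (0)(r+n) + (2/9).
  a_n = [-3 a_{n-1} + 2 a_{n-2}] / D(n).
Since the indicial polynomial factors as (r - r_1)(r - r_2), D(n) = (r_1 + n - r_1)(r_1 + n - r_2) = n(n + 1/3).
Evaluating step by step (a_0 = 1):
  n = 1: D(1) = 1(1 + 1/3) = 4/3; numerator = -3(1) = -3; a_1 = (-3)/(4/3) = -9/4
  n = 2: D(2) = 2(2 + 1/3) = 14/3; numerator = -3(-9/4) + 2(1) = 35/4; a_2 = (35/4)/(14/3) = 15/8
  n = 3: D(3) = 3(3 + 1/3) = 10; numerator = -3(15/8) + 2(-9/4) = -81/8; a_3 = (-81/8)/(10) = -81/80
  n = 4: D(4) = 4(4 + 1/3) = 52/3; numerator = -3(-81/80) + 2(15/8) = 543/80; a_4 = (543/80)/(52/3) = 1629/4160

r = 2/3; a_0 = 1; a_1 = -9/4; a_2 = 15/8; a_3 = -81/80; a_4 = 1629/4160


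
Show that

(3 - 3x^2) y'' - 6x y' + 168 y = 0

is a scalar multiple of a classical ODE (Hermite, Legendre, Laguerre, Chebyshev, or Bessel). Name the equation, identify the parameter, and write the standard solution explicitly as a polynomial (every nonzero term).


All three coefficients share the factor 3; dividing through by 3 gives  (1 - x^2) y'' - 2x y' + 56 y = 0.
This matches the Legendre equation (1 - x^2) y'' - 2x y' + n(n+1) y = 0 (note the -2x y' term) with n(n+1) = 56, so n = 7; the polynomial solution is P_7(x).
With y = sum_k a_k x^k, matching x^k gives (k+2)(k+1) a_{k+2} = [k(k+1) - n(n+1)] a_k = (k - 7)(k + 8) a_k. The right side vanishes at k = 7, so the series with the parity of 7 terminates at degree 7.
Standard normalization (P_n(1) = 1): leading coefficient (2n)!/(2^n (n!)^2) = 87178291200/(128*25401600) = 429/16, so a_7 = 429/16. Work downward with a_k = (k+1)(k+2) a_{k+2} / ((k - 7)(k + 8)):
  a_5 = (6)(7)(429/16) / ((5 - 7)(5 + 8)) = (9009/8)/(-26) = -693/16
  a_3 = (4)(5)(-693/16) / ((3 - 7)(3 + 8)) = (-3465/4)/(-44) = 315/16
  a_1 = (2)(3)(315/16) / ((1 - 7)(1 + 8)) = (945/8)/(-54) = -35/16
Hence P_7(x) = 429 x^7/16 - 693 x^5/16 + 315 x^3/16 - 35 x/16.

P_7(x); series = 429 x^7/16 - 693 x^5/16 + 315 x^3/16 - 35 x/16


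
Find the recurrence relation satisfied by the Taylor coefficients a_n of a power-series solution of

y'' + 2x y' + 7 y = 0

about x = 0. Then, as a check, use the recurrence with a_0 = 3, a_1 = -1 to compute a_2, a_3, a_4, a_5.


Substitute y = sum_n a_n x^n.
y''(x) has coefficient (n+2)(n+1) a_{n+2} at x^n;
2 x y'(x) has coefficient 2 n a_n at x^n (shift);
7 y(x) has coefficient 7 a_n at x^n.
Matching x^n: (n+2)(n+1) a_{n+2} + (2n + 7) a_n = 0.
Thus a_{n+2} = (-2n - 7) / ((n+1)(n+2)) * a_n.

Check with a_0 = 3, a_1 = -1 (apply the recurrence for n = 0, 1, 2, 3): a_0 = 3, a_1 = -1, a_2 = -21/2, a_3 = 3/2, a_4 = 77/8, a_5 = -39/40.

a_(n+2) = (-2n - 7) / ((n+1)(n+2)) * a_n; check: a_0 = 3, a_1 = -1, a_2 = -21/2, a_3 = 3/2, a_4 = 77/8, a_5 = -39/40


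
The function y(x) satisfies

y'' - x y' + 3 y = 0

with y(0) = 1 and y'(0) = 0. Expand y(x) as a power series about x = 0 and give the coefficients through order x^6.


Ansatz: y(x) = sum_{n>=0} a_n x^n, so y'(x) = sum_{n>=1} n a_n x^(n-1) and y''(x) = sum_{n>=2} n(n-1) a_n x^(n-2).
Substitute into P(x) y'' + Q(x) y' + R(x) y = 0 with P(x) = 1, Q(x) = -x, R(x) = 3, and match powers of x.
Initial conditions: a_0 = 1, a_1 = 0.
Setting the coefficient of each power of x to zero and solving order by order (substituting the coefficients already found):
  x^0: 2 a_2 + 3 a_0 = 0  ->  2 a_2 = -3 a_0 = -3  ->  a_2 = -3/2
  x^1: 6 a_3 + 2 a_1 = 0  ->  6 a_3 = -2 a_1 = 0  ->  a_3 = 0
  x^2: 12 a_4 + a_2 = 0  ->  12 a_4 = -a_2 = 3/2  ->  a_4 = 1/8
  x^3: 20 a_5 = 0  ->  a_5 = 0
  x^4: 30 a_6 - a_4 = 0  ->  30 a_6 = a_4 = 1/8  ->  a_6 = 1/240
Truncated series: y(x) = 1 - (3/2) x^2 + (1/8) x^4 + (1/240) x^6 + O(x^7).

a_0 = 1; a_1 = 0; a_2 = -3/2; a_3 = 0; a_4 = 1/8; a_5 = 0; a_6 = 1/240
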